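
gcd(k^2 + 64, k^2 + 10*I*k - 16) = k + 8*I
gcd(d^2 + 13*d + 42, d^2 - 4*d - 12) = 1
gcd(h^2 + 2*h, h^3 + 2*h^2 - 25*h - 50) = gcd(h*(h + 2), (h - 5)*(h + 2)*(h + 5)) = h + 2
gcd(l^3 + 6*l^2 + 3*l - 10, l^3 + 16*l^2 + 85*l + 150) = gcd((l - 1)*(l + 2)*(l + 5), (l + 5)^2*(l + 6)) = l + 5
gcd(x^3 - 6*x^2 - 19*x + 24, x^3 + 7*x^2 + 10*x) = 1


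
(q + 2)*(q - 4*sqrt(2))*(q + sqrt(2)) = q^3 - 3*sqrt(2)*q^2 + 2*q^2 - 6*sqrt(2)*q - 8*q - 16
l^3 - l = l*(l - 1)*(l + 1)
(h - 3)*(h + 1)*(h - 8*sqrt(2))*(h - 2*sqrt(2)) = h^4 - 10*sqrt(2)*h^3 - 2*h^3 + 20*sqrt(2)*h^2 + 29*h^2 - 64*h + 30*sqrt(2)*h - 96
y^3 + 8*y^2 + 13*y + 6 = (y + 1)^2*(y + 6)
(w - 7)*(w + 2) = w^2 - 5*w - 14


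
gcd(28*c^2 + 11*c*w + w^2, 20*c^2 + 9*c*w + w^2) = 4*c + w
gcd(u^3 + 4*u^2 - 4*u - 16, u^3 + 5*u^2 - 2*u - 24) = u^2 + 2*u - 8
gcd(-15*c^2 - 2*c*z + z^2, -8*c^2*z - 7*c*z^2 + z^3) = 1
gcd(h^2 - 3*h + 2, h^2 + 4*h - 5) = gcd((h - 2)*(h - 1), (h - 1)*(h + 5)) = h - 1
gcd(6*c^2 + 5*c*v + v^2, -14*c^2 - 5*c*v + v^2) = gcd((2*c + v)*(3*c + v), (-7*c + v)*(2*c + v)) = 2*c + v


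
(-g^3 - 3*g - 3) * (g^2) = -g^5 - 3*g^3 - 3*g^2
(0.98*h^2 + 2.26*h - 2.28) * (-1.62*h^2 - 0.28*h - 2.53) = -1.5876*h^4 - 3.9356*h^3 + 0.5814*h^2 - 5.0794*h + 5.7684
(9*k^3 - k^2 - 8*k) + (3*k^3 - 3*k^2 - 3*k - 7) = 12*k^3 - 4*k^2 - 11*k - 7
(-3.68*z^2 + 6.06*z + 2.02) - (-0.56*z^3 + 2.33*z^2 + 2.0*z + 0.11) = 0.56*z^3 - 6.01*z^2 + 4.06*z + 1.91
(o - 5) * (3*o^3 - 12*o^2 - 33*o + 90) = 3*o^4 - 27*o^3 + 27*o^2 + 255*o - 450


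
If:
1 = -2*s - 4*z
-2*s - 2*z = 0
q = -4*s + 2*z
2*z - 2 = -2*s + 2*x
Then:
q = -3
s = 1/2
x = -1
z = -1/2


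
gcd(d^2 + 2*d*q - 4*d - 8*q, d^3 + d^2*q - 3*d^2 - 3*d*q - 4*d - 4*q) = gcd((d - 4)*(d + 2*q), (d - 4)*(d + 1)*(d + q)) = d - 4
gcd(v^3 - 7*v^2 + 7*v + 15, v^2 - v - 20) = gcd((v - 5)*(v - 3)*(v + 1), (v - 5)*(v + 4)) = v - 5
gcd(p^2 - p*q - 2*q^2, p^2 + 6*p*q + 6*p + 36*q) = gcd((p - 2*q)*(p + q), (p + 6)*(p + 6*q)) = 1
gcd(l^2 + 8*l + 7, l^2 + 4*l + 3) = l + 1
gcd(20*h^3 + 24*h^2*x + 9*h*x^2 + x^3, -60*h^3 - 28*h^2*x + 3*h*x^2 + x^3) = 2*h + x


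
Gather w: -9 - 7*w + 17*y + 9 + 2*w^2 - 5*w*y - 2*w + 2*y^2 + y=2*w^2 + w*(-5*y - 9) + 2*y^2 + 18*y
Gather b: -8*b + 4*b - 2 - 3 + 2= -4*b - 3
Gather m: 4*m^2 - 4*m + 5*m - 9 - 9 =4*m^2 + m - 18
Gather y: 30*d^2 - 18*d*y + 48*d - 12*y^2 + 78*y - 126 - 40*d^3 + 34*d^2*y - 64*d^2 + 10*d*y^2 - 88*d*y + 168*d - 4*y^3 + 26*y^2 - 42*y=-40*d^3 - 34*d^2 + 216*d - 4*y^3 + y^2*(10*d + 14) + y*(34*d^2 - 106*d + 36) - 126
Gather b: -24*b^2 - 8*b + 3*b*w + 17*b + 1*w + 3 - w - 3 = -24*b^2 + b*(3*w + 9)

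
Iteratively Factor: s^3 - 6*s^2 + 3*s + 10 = (s - 5)*(s^2 - s - 2) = (s - 5)*(s - 2)*(s + 1)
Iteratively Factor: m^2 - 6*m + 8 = (m - 4)*(m - 2)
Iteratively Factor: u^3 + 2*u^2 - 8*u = (u)*(u^2 + 2*u - 8) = u*(u + 4)*(u - 2)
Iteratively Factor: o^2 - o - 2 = (o - 2)*(o + 1)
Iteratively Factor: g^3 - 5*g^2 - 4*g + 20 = (g - 5)*(g^2 - 4) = (g - 5)*(g - 2)*(g + 2)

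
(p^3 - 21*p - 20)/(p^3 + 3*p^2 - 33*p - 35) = (p + 4)/(p + 7)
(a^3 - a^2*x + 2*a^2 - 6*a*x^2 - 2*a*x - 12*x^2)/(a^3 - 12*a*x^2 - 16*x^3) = (-a^2 + 3*a*x - 2*a + 6*x)/(-a^2 + 2*a*x + 8*x^2)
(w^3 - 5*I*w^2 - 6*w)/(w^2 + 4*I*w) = (w^2 - 5*I*w - 6)/(w + 4*I)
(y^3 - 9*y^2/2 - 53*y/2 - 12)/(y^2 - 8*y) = y + 7/2 + 3/(2*y)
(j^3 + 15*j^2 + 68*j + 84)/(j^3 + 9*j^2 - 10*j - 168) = (j + 2)/(j - 4)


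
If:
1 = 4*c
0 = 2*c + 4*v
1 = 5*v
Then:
No Solution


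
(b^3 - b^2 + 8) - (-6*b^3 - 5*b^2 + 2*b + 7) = 7*b^3 + 4*b^2 - 2*b + 1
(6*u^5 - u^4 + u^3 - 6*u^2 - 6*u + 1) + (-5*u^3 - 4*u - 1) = 6*u^5 - u^4 - 4*u^3 - 6*u^2 - 10*u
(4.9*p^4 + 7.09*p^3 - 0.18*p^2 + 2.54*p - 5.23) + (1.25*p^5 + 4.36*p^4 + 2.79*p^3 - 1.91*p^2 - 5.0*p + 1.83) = 1.25*p^5 + 9.26*p^4 + 9.88*p^3 - 2.09*p^2 - 2.46*p - 3.4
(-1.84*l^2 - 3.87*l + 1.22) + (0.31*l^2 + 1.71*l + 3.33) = -1.53*l^2 - 2.16*l + 4.55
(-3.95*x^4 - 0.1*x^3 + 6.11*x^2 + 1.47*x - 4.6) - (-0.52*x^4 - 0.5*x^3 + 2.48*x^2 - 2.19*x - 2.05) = -3.43*x^4 + 0.4*x^3 + 3.63*x^2 + 3.66*x - 2.55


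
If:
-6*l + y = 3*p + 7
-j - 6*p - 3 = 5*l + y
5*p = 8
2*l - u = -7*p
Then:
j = -11*y/6 - 83/30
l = y/6 - 59/30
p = 8/5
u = y/3 + 109/15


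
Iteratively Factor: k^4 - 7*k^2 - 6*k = (k + 1)*(k^3 - k^2 - 6*k) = k*(k + 1)*(k^2 - k - 6) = k*(k - 3)*(k + 1)*(k + 2)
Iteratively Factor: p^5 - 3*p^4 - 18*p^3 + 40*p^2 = (p + 4)*(p^4 - 7*p^3 + 10*p^2) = p*(p + 4)*(p^3 - 7*p^2 + 10*p) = p*(p - 5)*(p + 4)*(p^2 - 2*p) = p^2*(p - 5)*(p + 4)*(p - 2)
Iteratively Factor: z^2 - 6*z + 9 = (z - 3)*(z - 3)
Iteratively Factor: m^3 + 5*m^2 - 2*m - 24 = (m + 4)*(m^2 + m - 6) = (m + 3)*(m + 4)*(m - 2)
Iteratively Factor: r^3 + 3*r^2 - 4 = (r + 2)*(r^2 + r - 2) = (r - 1)*(r + 2)*(r + 2)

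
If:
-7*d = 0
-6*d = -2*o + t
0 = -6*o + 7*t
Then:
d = 0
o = 0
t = 0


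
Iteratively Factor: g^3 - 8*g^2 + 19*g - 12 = (g - 3)*(g^2 - 5*g + 4) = (g - 4)*(g - 3)*(g - 1)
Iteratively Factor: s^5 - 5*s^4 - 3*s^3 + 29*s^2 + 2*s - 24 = (s - 3)*(s^4 - 2*s^3 - 9*s^2 + 2*s + 8) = (s - 3)*(s + 2)*(s^3 - 4*s^2 - s + 4) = (s - 4)*(s - 3)*(s + 2)*(s^2 - 1) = (s - 4)*(s - 3)*(s + 1)*(s + 2)*(s - 1)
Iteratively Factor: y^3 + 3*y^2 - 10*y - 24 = (y + 2)*(y^2 + y - 12) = (y + 2)*(y + 4)*(y - 3)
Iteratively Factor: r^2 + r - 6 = (r + 3)*(r - 2)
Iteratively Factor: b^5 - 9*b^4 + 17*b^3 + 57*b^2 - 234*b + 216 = (b - 2)*(b^4 - 7*b^3 + 3*b^2 + 63*b - 108) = (b - 4)*(b - 2)*(b^3 - 3*b^2 - 9*b + 27) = (b - 4)*(b - 3)*(b - 2)*(b^2 - 9) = (b - 4)*(b - 3)*(b - 2)*(b + 3)*(b - 3)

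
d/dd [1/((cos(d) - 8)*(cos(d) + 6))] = 2*(cos(d) - 1)*sin(d)/((cos(d) - 8)^2*(cos(d) + 6)^2)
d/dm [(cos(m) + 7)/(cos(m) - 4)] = 11*sin(m)/(cos(m) - 4)^2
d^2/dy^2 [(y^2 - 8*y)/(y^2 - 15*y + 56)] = 14/(y^3 - 21*y^2 + 147*y - 343)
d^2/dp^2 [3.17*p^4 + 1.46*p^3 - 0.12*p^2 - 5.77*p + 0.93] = 38.04*p^2 + 8.76*p - 0.24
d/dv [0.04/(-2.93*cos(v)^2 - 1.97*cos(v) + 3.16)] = -(0.2344*cos(v) + 0.0788)*sin(v)/(2.93*cos(v)^2 + 1.97*cos(v) - 3.16)^2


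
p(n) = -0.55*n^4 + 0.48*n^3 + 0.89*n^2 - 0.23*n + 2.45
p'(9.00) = -1471.37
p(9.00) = -3186.16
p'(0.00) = -0.23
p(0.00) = 2.45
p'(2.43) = -18.97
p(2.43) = -5.14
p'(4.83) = -205.93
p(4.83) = -223.14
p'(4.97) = -225.89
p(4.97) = -253.36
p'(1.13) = 0.45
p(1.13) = 3.12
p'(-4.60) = 236.19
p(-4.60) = -270.64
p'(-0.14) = -0.44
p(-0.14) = 2.50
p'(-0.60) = -0.30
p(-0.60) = 2.73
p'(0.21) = 0.19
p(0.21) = 2.44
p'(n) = -2.2*n^3 + 1.44*n^2 + 1.78*n - 0.23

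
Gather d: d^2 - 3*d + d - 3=d^2 - 2*d - 3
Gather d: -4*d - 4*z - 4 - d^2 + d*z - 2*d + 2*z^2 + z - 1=-d^2 + d*(z - 6) + 2*z^2 - 3*z - 5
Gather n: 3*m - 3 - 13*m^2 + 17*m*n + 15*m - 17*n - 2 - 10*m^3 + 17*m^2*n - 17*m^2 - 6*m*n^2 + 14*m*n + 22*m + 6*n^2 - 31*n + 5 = -10*m^3 - 30*m^2 + 40*m + n^2*(6 - 6*m) + n*(17*m^2 + 31*m - 48)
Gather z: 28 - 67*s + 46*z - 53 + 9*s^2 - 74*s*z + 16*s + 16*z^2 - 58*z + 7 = 9*s^2 - 51*s + 16*z^2 + z*(-74*s - 12) - 18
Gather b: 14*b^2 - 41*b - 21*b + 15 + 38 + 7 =14*b^2 - 62*b + 60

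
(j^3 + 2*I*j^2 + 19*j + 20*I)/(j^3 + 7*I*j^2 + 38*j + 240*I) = (j^2 - 3*I*j + 4)/(j^2 + 2*I*j + 48)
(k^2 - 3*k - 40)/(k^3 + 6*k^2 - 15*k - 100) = (k - 8)/(k^2 + k - 20)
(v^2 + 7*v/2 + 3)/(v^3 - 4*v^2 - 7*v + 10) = (v + 3/2)/(v^2 - 6*v + 5)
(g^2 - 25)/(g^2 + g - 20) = (g - 5)/(g - 4)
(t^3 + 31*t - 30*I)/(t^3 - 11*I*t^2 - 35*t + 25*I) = (t + 6*I)/(t - 5*I)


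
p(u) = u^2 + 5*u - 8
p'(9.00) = 23.00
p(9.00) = 118.00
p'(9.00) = 23.00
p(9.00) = 118.00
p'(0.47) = 5.94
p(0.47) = -5.43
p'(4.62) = 14.24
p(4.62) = 36.44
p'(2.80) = 10.60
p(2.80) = 13.84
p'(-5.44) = -5.88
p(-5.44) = -5.61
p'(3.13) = 11.26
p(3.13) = 17.45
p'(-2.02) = 0.96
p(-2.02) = -14.02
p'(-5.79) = -6.58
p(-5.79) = -3.43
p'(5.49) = 15.98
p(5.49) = 49.59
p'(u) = 2*u + 5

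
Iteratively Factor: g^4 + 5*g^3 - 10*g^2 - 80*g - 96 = (g + 3)*(g^3 + 2*g^2 - 16*g - 32) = (g + 3)*(g + 4)*(g^2 - 2*g - 8) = (g - 4)*(g + 3)*(g + 4)*(g + 2)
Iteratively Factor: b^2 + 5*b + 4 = (b + 4)*(b + 1)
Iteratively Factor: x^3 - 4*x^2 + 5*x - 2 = (x - 1)*(x^2 - 3*x + 2) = (x - 1)^2*(x - 2)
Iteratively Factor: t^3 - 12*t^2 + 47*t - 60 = (t - 3)*(t^2 - 9*t + 20) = (t - 4)*(t - 3)*(t - 5)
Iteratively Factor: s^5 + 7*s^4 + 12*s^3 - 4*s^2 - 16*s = (s + 2)*(s^4 + 5*s^3 + 2*s^2 - 8*s) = (s + 2)^2*(s^3 + 3*s^2 - 4*s) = (s - 1)*(s + 2)^2*(s^2 + 4*s) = s*(s - 1)*(s + 2)^2*(s + 4)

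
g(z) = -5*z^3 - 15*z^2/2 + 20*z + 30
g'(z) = -15*z^2 - 15*z + 20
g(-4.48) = 239.45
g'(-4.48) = -213.86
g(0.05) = 30.98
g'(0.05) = 19.21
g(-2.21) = 3.14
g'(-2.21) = -20.11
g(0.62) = 38.33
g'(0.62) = 4.93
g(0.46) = 37.13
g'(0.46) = 9.93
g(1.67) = 19.20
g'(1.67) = -46.88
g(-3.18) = 51.34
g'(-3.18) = -83.99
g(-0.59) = 16.62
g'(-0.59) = 23.63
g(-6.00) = 720.00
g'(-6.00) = -430.00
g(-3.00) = 37.50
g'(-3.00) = -70.00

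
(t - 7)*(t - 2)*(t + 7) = t^3 - 2*t^2 - 49*t + 98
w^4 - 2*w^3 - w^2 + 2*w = w*(w - 2)*(w - 1)*(w + 1)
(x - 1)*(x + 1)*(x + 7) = x^3 + 7*x^2 - x - 7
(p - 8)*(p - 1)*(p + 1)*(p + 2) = p^4 - 6*p^3 - 17*p^2 + 6*p + 16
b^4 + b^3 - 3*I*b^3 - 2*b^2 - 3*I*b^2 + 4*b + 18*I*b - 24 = (b - 2)*(b + 3)*(b - 4*I)*(b + I)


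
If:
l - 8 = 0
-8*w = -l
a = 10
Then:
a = 10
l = 8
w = 1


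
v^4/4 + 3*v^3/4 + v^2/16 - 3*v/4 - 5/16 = (v/4 + 1/4)*(v - 1)*(v + 1/2)*(v + 5/2)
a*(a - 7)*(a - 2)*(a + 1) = a^4 - 8*a^3 + 5*a^2 + 14*a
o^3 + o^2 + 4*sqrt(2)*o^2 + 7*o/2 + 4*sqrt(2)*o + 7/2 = (o + 1)*(o + sqrt(2)/2)*(o + 7*sqrt(2)/2)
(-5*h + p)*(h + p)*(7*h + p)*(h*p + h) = -35*h^4*p - 35*h^4 - 33*h^3*p^2 - 33*h^3*p + 3*h^2*p^3 + 3*h^2*p^2 + h*p^4 + h*p^3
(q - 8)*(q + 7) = q^2 - q - 56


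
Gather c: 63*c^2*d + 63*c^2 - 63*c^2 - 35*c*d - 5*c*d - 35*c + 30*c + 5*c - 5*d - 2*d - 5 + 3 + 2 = 63*c^2*d - 40*c*d - 7*d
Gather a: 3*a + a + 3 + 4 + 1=4*a + 8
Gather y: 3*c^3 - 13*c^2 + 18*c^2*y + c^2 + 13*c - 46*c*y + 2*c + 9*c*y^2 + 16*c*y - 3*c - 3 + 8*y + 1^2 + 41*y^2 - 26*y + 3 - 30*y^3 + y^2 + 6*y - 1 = 3*c^3 - 12*c^2 + 12*c - 30*y^3 + y^2*(9*c + 42) + y*(18*c^2 - 30*c - 12)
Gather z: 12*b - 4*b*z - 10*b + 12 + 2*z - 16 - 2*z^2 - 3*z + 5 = 2*b - 2*z^2 + z*(-4*b - 1) + 1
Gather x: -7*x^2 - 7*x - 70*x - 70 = -7*x^2 - 77*x - 70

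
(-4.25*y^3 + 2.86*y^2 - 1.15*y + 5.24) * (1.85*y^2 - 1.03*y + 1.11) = -7.8625*y^5 + 9.6685*y^4 - 9.7908*y^3 + 14.0531*y^2 - 6.6737*y + 5.8164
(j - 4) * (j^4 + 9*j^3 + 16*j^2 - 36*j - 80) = j^5 + 5*j^4 - 20*j^3 - 100*j^2 + 64*j + 320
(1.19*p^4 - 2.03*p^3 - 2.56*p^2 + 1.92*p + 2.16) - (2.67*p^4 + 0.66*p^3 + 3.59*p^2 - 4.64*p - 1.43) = -1.48*p^4 - 2.69*p^3 - 6.15*p^2 + 6.56*p + 3.59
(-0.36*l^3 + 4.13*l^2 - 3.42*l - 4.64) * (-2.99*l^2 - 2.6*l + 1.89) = 1.0764*l^5 - 11.4127*l^4 - 1.1926*l^3 + 30.5713*l^2 + 5.6002*l - 8.7696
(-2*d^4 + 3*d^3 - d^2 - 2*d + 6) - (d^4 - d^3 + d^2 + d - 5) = -3*d^4 + 4*d^3 - 2*d^2 - 3*d + 11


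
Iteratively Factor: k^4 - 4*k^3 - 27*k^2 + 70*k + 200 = (k + 4)*(k^3 - 8*k^2 + 5*k + 50) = (k - 5)*(k + 4)*(k^2 - 3*k - 10) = (k - 5)*(k + 2)*(k + 4)*(k - 5)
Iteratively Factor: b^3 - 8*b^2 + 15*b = (b - 5)*(b^2 - 3*b) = (b - 5)*(b - 3)*(b)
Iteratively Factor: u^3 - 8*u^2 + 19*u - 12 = (u - 1)*(u^2 - 7*u + 12) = (u - 4)*(u - 1)*(u - 3)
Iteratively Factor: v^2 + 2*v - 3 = (v + 3)*(v - 1)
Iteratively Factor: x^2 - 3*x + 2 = (x - 1)*(x - 2)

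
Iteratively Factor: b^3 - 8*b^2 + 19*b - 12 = (b - 4)*(b^2 - 4*b + 3) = (b - 4)*(b - 1)*(b - 3)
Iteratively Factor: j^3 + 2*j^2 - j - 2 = (j + 2)*(j^2 - 1) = (j + 1)*(j + 2)*(j - 1)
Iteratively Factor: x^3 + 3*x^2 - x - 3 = (x + 1)*(x^2 + 2*x - 3) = (x + 1)*(x + 3)*(x - 1)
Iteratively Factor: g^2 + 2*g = (g)*(g + 2)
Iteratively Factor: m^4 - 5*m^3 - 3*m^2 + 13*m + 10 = (m + 1)*(m^3 - 6*m^2 + 3*m + 10) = (m - 5)*(m + 1)*(m^2 - m - 2) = (m - 5)*(m - 2)*(m + 1)*(m + 1)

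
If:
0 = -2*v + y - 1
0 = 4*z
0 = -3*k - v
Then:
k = 1/6 - y/6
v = y/2 - 1/2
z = 0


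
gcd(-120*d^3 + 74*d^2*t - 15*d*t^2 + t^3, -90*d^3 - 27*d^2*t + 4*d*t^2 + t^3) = -5*d + t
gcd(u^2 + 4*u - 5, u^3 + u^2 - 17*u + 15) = u^2 + 4*u - 5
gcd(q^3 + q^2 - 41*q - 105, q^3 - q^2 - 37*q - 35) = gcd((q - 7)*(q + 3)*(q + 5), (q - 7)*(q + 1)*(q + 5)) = q^2 - 2*q - 35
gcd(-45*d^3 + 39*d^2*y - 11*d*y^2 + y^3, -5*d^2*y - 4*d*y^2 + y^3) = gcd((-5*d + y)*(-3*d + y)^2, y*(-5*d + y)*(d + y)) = -5*d + y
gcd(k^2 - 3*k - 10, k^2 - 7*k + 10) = k - 5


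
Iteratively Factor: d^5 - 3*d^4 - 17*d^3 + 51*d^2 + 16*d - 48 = (d - 1)*(d^4 - 2*d^3 - 19*d^2 + 32*d + 48) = (d - 1)*(d + 4)*(d^3 - 6*d^2 + 5*d + 12) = (d - 1)*(d + 1)*(d + 4)*(d^2 - 7*d + 12) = (d - 3)*(d - 1)*(d + 1)*(d + 4)*(d - 4)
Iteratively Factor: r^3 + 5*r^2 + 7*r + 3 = (r + 1)*(r^2 + 4*r + 3) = (r + 1)*(r + 3)*(r + 1)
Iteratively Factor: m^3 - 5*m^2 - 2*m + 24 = (m + 2)*(m^2 - 7*m + 12) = (m - 3)*(m + 2)*(m - 4)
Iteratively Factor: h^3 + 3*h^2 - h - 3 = (h - 1)*(h^2 + 4*h + 3) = (h - 1)*(h + 3)*(h + 1)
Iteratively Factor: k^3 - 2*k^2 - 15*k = (k + 3)*(k^2 - 5*k) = (k - 5)*(k + 3)*(k)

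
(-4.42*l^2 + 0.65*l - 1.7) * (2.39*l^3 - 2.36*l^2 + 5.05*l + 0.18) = -10.5638*l^5 + 11.9847*l^4 - 27.918*l^3 + 6.4989*l^2 - 8.468*l - 0.306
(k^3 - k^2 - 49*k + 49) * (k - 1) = k^4 - 2*k^3 - 48*k^2 + 98*k - 49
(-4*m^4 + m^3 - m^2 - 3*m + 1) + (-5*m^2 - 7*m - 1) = -4*m^4 + m^3 - 6*m^2 - 10*m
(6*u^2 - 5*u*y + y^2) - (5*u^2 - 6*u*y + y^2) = u^2 + u*y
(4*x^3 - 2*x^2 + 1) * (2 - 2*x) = -8*x^4 + 12*x^3 - 4*x^2 - 2*x + 2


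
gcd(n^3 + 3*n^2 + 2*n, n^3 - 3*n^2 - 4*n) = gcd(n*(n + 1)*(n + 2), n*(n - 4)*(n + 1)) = n^2 + n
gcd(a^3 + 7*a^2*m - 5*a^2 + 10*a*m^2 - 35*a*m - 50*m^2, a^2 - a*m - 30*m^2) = a + 5*m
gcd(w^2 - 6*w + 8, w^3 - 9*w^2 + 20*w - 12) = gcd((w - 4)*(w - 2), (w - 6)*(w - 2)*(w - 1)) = w - 2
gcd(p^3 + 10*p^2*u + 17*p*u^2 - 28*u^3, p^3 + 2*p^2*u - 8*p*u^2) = p + 4*u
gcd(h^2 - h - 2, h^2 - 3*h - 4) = h + 1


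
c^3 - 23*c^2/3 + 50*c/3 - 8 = (c - 4)*(c - 3)*(c - 2/3)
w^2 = w^2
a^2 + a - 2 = (a - 1)*(a + 2)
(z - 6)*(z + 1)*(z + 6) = z^3 + z^2 - 36*z - 36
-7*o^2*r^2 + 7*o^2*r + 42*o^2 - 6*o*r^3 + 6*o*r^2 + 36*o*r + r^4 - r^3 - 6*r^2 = (-7*o + r)*(o + r)*(r - 3)*(r + 2)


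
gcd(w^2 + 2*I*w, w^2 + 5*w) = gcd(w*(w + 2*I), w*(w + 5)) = w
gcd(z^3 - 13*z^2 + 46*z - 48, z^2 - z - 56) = z - 8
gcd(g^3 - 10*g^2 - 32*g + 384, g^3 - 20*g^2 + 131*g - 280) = g - 8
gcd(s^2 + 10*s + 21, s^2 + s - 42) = s + 7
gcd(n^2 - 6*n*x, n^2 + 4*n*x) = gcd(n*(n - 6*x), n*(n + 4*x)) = n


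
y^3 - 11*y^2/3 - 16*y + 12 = (y - 6)*(y - 2/3)*(y + 3)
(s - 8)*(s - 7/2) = s^2 - 23*s/2 + 28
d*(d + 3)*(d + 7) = d^3 + 10*d^2 + 21*d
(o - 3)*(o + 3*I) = o^2 - 3*o + 3*I*o - 9*I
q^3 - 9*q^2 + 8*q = q*(q - 8)*(q - 1)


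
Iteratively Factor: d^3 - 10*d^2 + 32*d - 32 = (d - 2)*(d^2 - 8*d + 16) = (d - 4)*(d - 2)*(d - 4)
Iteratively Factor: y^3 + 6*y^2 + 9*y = (y)*(y^2 + 6*y + 9) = y*(y + 3)*(y + 3)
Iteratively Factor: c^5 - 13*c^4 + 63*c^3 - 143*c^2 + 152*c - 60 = (c - 5)*(c^4 - 8*c^3 + 23*c^2 - 28*c + 12) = (c - 5)*(c - 2)*(c^3 - 6*c^2 + 11*c - 6) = (c - 5)*(c - 2)*(c - 1)*(c^2 - 5*c + 6) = (c - 5)*(c - 2)^2*(c - 1)*(c - 3)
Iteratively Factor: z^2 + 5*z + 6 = (z + 2)*(z + 3)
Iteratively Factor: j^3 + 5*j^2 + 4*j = (j + 4)*(j^2 + j) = j*(j + 4)*(j + 1)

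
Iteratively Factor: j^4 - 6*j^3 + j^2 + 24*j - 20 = (j - 2)*(j^3 - 4*j^2 - 7*j + 10) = (j - 2)*(j + 2)*(j^2 - 6*j + 5) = (j - 2)*(j - 1)*(j + 2)*(j - 5)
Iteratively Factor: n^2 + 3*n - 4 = (n + 4)*(n - 1)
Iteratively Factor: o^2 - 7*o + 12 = (o - 3)*(o - 4)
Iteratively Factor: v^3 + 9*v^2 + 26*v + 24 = (v + 4)*(v^2 + 5*v + 6) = (v + 2)*(v + 4)*(v + 3)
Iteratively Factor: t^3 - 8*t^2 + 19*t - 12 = (t - 3)*(t^2 - 5*t + 4) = (t - 3)*(t - 1)*(t - 4)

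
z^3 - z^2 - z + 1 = (z - 1)^2*(z + 1)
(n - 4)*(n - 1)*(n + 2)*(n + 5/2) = n^4 - n^3/2 - 27*n^2/2 - 7*n + 20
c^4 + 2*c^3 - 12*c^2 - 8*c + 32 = (c - 2)^2*(c + 2)*(c + 4)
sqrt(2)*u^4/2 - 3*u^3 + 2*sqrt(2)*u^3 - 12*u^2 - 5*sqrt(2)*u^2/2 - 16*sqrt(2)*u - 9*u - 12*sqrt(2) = (u/2 + sqrt(2)/2)*(u + 3)*(u - 4*sqrt(2))*(sqrt(2)*u + sqrt(2))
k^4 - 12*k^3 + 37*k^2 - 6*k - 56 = (k - 7)*(k - 4)*(k - 2)*(k + 1)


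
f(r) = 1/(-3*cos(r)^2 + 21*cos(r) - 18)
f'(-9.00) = -0.00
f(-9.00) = -0.03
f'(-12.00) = 1.47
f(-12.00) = -0.41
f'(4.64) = -0.06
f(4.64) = -0.05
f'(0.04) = 4166.67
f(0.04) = -83.33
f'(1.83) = 0.04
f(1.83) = -0.04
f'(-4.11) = 0.02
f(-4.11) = -0.03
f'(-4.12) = 0.02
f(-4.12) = -0.03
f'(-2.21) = -0.02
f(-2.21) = -0.03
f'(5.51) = -0.57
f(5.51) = -0.22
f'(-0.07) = -777.45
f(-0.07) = -27.21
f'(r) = (-6*sin(r)*cos(r) + 21*sin(r))/(-3*cos(r)^2 + 21*cos(r) - 18)^2 = (7 - 2*cos(r))*sin(r)/(3*(cos(r)^2 - 7*cos(r) + 6)^2)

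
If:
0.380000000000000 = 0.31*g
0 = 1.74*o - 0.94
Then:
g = 1.23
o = 0.54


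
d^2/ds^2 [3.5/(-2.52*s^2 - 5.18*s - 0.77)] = (44.4528*s^2 + 91.3752*s - 3.5*(5.04*s + 5.18)*(10.08*s + 10.36) + 13.5828)/(2.52*s^2 + 5.18*s + 0.77)^3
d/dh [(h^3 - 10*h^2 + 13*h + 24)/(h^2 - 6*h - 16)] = (h^2 + 4*h - 1)/(h^2 + 4*h + 4)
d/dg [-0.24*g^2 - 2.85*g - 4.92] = -0.48*g - 2.85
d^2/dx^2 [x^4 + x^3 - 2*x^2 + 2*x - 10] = 12*x^2 + 6*x - 4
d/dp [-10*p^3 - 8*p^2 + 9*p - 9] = -30*p^2 - 16*p + 9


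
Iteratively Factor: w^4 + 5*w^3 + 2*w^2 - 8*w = (w)*(w^3 + 5*w^2 + 2*w - 8) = w*(w + 4)*(w^2 + w - 2) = w*(w - 1)*(w + 4)*(w + 2)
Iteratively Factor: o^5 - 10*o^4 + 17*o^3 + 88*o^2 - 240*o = (o)*(o^4 - 10*o^3 + 17*o^2 + 88*o - 240) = o*(o - 5)*(o^3 - 5*o^2 - 8*o + 48) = o*(o - 5)*(o + 3)*(o^2 - 8*o + 16) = o*(o - 5)*(o - 4)*(o + 3)*(o - 4)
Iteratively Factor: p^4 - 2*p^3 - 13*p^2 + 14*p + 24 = (p + 3)*(p^3 - 5*p^2 + 2*p + 8) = (p - 2)*(p + 3)*(p^2 - 3*p - 4) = (p - 4)*(p - 2)*(p + 3)*(p + 1)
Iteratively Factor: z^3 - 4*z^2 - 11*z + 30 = (z - 2)*(z^2 - 2*z - 15) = (z - 5)*(z - 2)*(z + 3)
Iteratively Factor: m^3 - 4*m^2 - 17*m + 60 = (m + 4)*(m^2 - 8*m + 15) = (m - 5)*(m + 4)*(m - 3)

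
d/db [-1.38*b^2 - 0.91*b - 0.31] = -2.76*b - 0.91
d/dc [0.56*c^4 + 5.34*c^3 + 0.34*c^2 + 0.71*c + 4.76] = 2.24*c^3 + 16.02*c^2 + 0.68*c + 0.71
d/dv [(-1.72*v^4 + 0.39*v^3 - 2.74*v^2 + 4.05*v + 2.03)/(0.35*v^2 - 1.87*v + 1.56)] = (-1.204*v^5 + 9.7857*v^4 - 12.1914*v^3 + 5.5315*v^2 - 9.9698*v + 10.1141)/(0.1225*v^4 - 1.309*v^3 + 4.5889*v^2 - 5.8344*v + 2.4336)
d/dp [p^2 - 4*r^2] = 2*p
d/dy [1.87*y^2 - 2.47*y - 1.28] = 3.74*y - 2.47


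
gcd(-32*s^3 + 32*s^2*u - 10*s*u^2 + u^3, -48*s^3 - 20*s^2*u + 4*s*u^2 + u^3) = 4*s - u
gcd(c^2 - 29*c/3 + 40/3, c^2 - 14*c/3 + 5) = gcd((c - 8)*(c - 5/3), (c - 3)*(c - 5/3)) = c - 5/3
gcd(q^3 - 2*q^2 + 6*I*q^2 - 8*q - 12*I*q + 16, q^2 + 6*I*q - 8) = q^2 + 6*I*q - 8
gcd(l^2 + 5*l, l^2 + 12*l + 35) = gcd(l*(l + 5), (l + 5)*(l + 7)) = l + 5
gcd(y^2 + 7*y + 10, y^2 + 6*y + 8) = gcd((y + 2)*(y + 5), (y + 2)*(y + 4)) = y + 2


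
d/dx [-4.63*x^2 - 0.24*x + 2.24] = -9.26*x - 0.24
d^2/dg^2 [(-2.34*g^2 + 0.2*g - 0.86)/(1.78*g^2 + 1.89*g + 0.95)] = (17.011816*g^3 + 7.392696*g^2 - 19.388472*g - 8.177392)/(5.639752*g^6 + 17.964828*g^5 + 28.104954*g^4 + 25.927209*g^3 + 14.999835*g^2 + 5.117175*g + 0.857375)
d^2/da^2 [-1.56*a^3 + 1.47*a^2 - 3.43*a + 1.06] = 2.94 - 9.36*a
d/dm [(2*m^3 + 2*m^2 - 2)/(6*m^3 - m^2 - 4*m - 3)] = 2*(-7*m^4 - 8*m^3 + 5*m^2 - 8*m - 4)/(36*m^6 - 12*m^5 - 47*m^4 - 28*m^3 + 22*m^2 + 24*m + 9)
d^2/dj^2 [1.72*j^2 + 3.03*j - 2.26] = 3.44000000000000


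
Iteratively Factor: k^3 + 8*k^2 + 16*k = (k)*(k^2 + 8*k + 16) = k*(k + 4)*(k + 4)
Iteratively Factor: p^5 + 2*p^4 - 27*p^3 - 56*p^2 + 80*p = (p + 4)*(p^4 - 2*p^3 - 19*p^2 + 20*p) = (p - 5)*(p + 4)*(p^3 + 3*p^2 - 4*p) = (p - 5)*(p - 1)*(p + 4)*(p^2 + 4*p) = (p - 5)*(p - 1)*(p + 4)^2*(p)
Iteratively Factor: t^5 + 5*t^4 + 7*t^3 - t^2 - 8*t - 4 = (t + 2)*(t^4 + 3*t^3 + t^2 - 3*t - 2) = (t + 1)*(t + 2)*(t^3 + 2*t^2 - t - 2) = (t + 1)*(t + 2)^2*(t^2 - 1) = (t + 1)^2*(t + 2)^2*(t - 1)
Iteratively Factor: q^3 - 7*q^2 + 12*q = (q)*(q^2 - 7*q + 12) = q*(q - 3)*(q - 4)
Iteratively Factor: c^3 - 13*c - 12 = (c + 1)*(c^2 - c - 12) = (c + 1)*(c + 3)*(c - 4)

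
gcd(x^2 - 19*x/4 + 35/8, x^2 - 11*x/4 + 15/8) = x - 5/4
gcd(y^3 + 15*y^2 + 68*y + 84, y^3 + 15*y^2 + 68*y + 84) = y^3 + 15*y^2 + 68*y + 84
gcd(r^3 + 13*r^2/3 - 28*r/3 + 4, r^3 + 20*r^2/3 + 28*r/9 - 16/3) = r^2 + 16*r/3 - 4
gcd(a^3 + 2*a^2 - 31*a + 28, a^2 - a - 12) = a - 4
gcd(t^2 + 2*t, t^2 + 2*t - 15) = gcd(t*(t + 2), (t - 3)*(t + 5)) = 1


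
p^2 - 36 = (p - 6)*(p + 6)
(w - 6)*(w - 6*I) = w^2 - 6*w - 6*I*w + 36*I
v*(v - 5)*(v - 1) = v^3 - 6*v^2 + 5*v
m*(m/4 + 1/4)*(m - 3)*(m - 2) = m^4/4 - m^3 + m^2/4 + 3*m/2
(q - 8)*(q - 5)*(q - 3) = q^3 - 16*q^2 + 79*q - 120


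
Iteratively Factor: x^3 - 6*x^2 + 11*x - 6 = (x - 1)*(x^2 - 5*x + 6) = (x - 2)*(x - 1)*(x - 3)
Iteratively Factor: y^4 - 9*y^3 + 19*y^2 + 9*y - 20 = (y - 1)*(y^3 - 8*y^2 + 11*y + 20) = (y - 1)*(y + 1)*(y^2 - 9*y + 20) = (y - 5)*(y - 1)*(y + 1)*(y - 4)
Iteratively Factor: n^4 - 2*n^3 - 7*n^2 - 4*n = (n + 1)*(n^3 - 3*n^2 - 4*n) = (n - 4)*(n + 1)*(n^2 + n) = (n - 4)*(n + 1)^2*(n)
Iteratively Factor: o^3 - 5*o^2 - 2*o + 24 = (o - 4)*(o^2 - o - 6) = (o - 4)*(o - 3)*(o + 2)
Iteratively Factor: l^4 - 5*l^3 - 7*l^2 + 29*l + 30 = (l + 1)*(l^3 - 6*l^2 - l + 30) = (l + 1)*(l + 2)*(l^2 - 8*l + 15) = (l - 3)*(l + 1)*(l + 2)*(l - 5)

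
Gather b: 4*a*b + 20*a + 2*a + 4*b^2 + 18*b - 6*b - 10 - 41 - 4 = 22*a + 4*b^2 + b*(4*a + 12) - 55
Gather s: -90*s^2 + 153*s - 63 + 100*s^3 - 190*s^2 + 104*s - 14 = 100*s^3 - 280*s^2 + 257*s - 77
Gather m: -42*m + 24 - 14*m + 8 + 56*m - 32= 0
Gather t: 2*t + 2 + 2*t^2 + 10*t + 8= 2*t^2 + 12*t + 10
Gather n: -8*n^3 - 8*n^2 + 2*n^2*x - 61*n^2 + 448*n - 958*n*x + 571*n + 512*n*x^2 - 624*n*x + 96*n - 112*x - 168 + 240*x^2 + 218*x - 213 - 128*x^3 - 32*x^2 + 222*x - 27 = -8*n^3 + n^2*(2*x - 69) + n*(512*x^2 - 1582*x + 1115) - 128*x^3 + 208*x^2 + 328*x - 408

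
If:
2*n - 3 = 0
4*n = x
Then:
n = 3/2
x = 6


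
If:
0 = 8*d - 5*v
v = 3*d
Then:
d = 0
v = 0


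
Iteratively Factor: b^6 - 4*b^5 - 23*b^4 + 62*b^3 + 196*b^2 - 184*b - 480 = (b - 5)*(b^5 + b^4 - 18*b^3 - 28*b^2 + 56*b + 96) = (b - 5)*(b - 4)*(b^4 + 5*b^3 + 2*b^2 - 20*b - 24) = (b - 5)*(b - 4)*(b + 2)*(b^3 + 3*b^2 - 4*b - 12) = (b - 5)*(b - 4)*(b + 2)*(b + 3)*(b^2 - 4) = (b - 5)*(b - 4)*(b - 2)*(b + 2)*(b + 3)*(b + 2)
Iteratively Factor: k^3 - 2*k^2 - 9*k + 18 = (k - 3)*(k^2 + k - 6) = (k - 3)*(k - 2)*(k + 3)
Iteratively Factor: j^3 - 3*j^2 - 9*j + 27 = (j - 3)*(j^2 - 9) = (j - 3)^2*(j + 3)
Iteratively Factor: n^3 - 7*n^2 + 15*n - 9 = (n - 3)*(n^2 - 4*n + 3) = (n - 3)*(n - 1)*(n - 3)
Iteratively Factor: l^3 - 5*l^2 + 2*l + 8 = (l - 4)*(l^2 - l - 2) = (l - 4)*(l + 1)*(l - 2)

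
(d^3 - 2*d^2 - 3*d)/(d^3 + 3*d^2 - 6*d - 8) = d*(d - 3)/(d^2 + 2*d - 8)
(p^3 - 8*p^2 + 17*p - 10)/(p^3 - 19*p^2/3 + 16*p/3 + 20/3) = 3*(p - 1)/(3*p + 2)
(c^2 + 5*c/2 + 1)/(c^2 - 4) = (c + 1/2)/(c - 2)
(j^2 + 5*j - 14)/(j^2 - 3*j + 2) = (j + 7)/(j - 1)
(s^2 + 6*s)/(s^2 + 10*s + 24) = s/(s + 4)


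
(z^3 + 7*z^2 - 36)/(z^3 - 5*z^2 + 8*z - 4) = (z^2 + 9*z + 18)/(z^2 - 3*z + 2)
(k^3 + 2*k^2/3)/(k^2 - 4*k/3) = k*(3*k + 2)/(3*k - 4)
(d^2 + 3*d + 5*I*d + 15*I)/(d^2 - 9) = (d + 5*I)/(d - 3)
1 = 1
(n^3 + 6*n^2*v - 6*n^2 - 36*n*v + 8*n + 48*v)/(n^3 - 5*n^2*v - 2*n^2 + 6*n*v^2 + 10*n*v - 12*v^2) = (n^2 + 6*n*v - 4*n - 24*v)/(n^2 - 5*n*v + 6*v^2)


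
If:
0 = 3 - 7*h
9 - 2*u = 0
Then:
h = 3/7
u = 9/2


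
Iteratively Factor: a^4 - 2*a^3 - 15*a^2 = (a - 5)*(a^3 + 3*a^2) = a*(a - 5)*(a^2 + 3*a) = a*(a - 5)*(a + 3)*(a)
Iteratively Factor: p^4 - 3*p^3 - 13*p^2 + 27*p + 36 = (p + 3)*(p^3 - 6*p^2 + 5*p + 12) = (p + 1)*(p + 3)*(p^2 - 7*p + 12) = (p - 4)*(p + 1)*(p + 3)*(p - 3)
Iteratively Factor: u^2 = (u)*(u)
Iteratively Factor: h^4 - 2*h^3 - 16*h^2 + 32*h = (h)*(h^3 - 2*h^2 - 16*h + 32) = h*(h - 4)*(h^2 + 2*h - 8) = h*(h - 4)*(h - 2)*(h + 4)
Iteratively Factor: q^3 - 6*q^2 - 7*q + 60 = (q + 3)*(q^2 - 9*q + 20) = (q - 5)*(q + 3)*(q - 4)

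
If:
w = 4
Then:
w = 4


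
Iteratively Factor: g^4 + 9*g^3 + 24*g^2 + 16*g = (g)*(g^3 + 9*g^2 + 24*g + 16) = g*(g + 1)*(g^2 + 8*g + 16) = g*(g + 1)*(g + 4)*(g + 4)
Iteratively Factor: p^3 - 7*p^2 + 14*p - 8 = (p - 1)*(p^2 - 6*p + 8) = (p - 4)*(p - 1)*(p - 2)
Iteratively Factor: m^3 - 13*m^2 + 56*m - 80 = (m - 4)*(m^2 - 9*m + 20) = (m - 4)^2*(m - 5)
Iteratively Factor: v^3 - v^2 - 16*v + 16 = (v + 4)*(v^2 - 5*v + 4) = (v - 4)*(v + 4)*(v - 1)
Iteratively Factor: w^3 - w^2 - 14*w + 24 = (w - 3)*(w^2 + 2*w - 8) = (w - 3)*(w + 4)*(w - 2)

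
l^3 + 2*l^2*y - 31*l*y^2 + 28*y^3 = (l - 4*y)*(l - y)*(l + 7*y)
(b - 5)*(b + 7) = b^2 + 2*b - 35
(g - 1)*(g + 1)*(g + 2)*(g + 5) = g^4 + 7*g^3 + 9*g^2 - 7*g - 10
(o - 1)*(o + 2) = o^2 + o - 2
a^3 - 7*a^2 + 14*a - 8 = (a - 4)*(a - 2)*(a - 1)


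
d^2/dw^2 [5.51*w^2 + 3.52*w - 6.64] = 11.0200000000000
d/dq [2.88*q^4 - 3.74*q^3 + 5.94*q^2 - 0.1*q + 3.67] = 11.52*q^3 - 11.22*q^2 + 11.88*q - 0.1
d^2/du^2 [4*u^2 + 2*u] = 8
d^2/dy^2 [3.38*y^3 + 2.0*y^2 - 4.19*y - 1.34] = 20.28*y + 4.0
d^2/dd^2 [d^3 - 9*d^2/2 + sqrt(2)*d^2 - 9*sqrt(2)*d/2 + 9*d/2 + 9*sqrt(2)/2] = 6*d - 9 + 2*sqrt(2)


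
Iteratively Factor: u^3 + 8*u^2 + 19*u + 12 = (u + 3)*(u^2 + 5*u + 4) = (u + 1)*(u + 3)*(u + 4)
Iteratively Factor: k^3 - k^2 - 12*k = (k + 3)*(k^2 - 4*k) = (k - 4)*(k + 3)*(k)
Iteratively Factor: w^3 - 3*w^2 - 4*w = (w - 4)*(w^2 + w) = (w - 4)*(w + 1)*(w)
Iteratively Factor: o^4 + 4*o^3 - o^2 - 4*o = (o + 1)*(o^3 + 3*o^2 - 4*o) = (o + 1)*(o + 4)*(o^2 - o) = (o - 1)*(o + 1)*(o + 4)*(o)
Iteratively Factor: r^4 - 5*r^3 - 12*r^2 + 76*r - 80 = (r + 4)*(r^3 - 9*r^2 + 24*r - 20) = (r - 5)*(r + 4)*(r^2 - 4*r + 4) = (r - 5)*(r - 2)*(r + 4)*(r - 2)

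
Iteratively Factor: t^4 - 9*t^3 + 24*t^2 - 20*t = (t - 2)*(t^3 - 7*t^2 + 10*t) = (t - 5)*(t - 2)*(t^2 - 2*t) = t*(t - 5)*(t - 2)*(t - 2)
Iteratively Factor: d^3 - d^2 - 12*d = (d + 3)*(d^2 - 4*d) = (d - 4)*(d + 3)*(d)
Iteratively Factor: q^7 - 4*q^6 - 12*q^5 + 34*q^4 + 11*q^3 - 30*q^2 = (q - 1)*(q^6 - 3*q^5 - 15*q^4 + 19*q^3 + 30*q^2) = q*(q - 1)*(q^5 - 3*q^4 - 15*q^3 + 19*q^2 + 30*q) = q*(q - 1)*(q + 1)*(q^4 - 4*q^3 - 11*q^2 + 30*q) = q^2*(q - 1)*(q + 1)*(q^3 - 4*q^2 - 11*q + 30) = q^2*(q - 5)*(q - 1)*(q + 1)*(q^2 + q - 6) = q^2*(q - 5)*(q - 2)*(q - 1)*(q + 1)*(q + 3)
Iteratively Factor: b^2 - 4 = (b - 2)*(b + 2)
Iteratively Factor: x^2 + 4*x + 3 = (x + 3)*(x + 1)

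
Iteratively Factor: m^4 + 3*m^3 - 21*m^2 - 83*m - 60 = (m + 1)*(m^3 + 2*m^2 - 23*m - 60) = (m + 1)*(m + 4)*(m^2 - 2*m - 15) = (m - 5)*(m + 1)*(m + 4)*(m + 3)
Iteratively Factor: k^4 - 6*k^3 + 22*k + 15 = (k - 3)*(k^3 - 3*k^2 - 9*k - 5) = (k - 3)*(k + 1)*(k^2 - 4*k - 5) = (k - 3)*(k + 1)^2*(k - 5)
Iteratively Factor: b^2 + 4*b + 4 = (b + 2)*(b + 2)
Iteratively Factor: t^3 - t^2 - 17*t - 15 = (t + 3)*(t^2 - 4*t - 5) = (t - 5)*(t + 3)*(t + 1)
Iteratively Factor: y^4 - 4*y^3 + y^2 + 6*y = (y - 3)*(y^3 - y^2 - 2*y) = (y - 3)*(y - 2)*(y^2 + y) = (y - 3)*(y - 2)*(y + 1)*(y)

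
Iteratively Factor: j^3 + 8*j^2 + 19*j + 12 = (j + 3)*(j^2 + 5*j + 4) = (j + 3)*(j + 4)*(j + 1)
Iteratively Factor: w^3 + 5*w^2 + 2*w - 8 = (w + 4)*(w^2 + w - 2) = (w - 1)*(w + 4)*(w + 2)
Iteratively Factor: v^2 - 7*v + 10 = (v - 2)*(v - 5)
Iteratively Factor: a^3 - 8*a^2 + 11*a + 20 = (a - 4)*(a^2 - 4*a - 5) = (a - 4)*(a + 1)*(a - 5)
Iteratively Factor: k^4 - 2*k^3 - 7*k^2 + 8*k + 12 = (k - 2)*(k^3 - 7*k - 6) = (k - 2)*(k + 1)*(k^2 - k - 6) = (k - 2)*(k + 1)*(k + 2)*(k - 3)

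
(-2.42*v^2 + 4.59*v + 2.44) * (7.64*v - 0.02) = -18.4888*v^3 + 35.116*v^2 + 18.5498*v - 0.0488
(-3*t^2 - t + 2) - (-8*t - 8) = -3*t^2 + 7*t + 10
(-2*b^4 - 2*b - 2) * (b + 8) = -2*b^5 - 16*b^4 - 2*b^2 - 18*b - 16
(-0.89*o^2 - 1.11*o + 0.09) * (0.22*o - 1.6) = -0.1958*o^3 + 1.1798*o^2 + 1.7958*o - 0.144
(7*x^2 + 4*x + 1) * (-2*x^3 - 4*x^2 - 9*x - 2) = -14*x^5 - 36*x^4 - 81*x^3 - 54*x^2 - 17*x - 2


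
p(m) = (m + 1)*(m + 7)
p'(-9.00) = -10.00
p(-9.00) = 16.00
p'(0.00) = 8.00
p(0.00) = 7.00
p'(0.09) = 8.18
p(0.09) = 7.73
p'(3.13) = 14.26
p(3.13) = 41.84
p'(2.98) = 13.96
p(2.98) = 39.72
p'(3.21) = 14.42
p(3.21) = 42.98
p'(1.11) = 10.22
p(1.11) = 17.11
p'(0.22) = 8.44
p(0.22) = 8.81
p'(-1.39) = 5.22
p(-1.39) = -2.19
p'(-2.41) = 3.18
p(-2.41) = -6.47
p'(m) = 2*m + 8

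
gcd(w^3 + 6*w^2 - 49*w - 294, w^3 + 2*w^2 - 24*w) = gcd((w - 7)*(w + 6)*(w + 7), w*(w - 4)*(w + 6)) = w + 6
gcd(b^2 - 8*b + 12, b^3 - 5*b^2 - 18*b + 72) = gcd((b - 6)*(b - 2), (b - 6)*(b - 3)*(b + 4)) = b - 6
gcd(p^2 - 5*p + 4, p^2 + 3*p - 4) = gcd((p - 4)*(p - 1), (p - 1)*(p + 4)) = p - 1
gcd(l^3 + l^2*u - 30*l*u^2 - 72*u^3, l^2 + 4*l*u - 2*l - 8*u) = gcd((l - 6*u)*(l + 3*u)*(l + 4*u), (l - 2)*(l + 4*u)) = l + 4*u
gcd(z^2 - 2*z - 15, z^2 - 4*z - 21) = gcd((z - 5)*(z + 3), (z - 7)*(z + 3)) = z + 3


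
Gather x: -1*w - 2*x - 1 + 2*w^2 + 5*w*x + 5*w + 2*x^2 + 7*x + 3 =2*w^2 + 4*w + 2*x^2 + x*(5*w + 5) + 2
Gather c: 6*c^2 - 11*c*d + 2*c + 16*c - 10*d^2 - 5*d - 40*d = 6*c^2 + c*(18 - 11*d) - 10*d^2 - 45*d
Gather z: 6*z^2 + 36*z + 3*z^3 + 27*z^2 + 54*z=3*z^3 + 33*z^2 + 90*z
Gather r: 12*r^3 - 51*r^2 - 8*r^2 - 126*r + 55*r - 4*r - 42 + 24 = 12*r^3 - 59*r^2 - 75*r - 18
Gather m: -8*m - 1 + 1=-8*m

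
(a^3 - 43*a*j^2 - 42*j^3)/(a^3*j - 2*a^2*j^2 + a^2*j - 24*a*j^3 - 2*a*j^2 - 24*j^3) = (-a^3 + 43*a*j^2 + 42*j^3)/(j*(-a^3 + 2*a^2*j - a^2 + 24*a*j^2 + 2*a*j + 24*j^2))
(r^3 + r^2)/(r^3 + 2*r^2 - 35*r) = r*(r + 1)/(r^2 + 2*r - 35)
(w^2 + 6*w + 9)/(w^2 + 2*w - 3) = (w + 3)/(w - 1)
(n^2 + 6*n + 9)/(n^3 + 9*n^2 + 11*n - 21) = (n + 3)/(n^2 + 6*n - 7)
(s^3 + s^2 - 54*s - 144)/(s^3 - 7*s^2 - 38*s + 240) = (s + 3)/(s - 5)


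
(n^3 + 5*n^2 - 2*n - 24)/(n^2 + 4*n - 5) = (n^3 + 5*n^2 - 2*n - 24)/(n^2 + 4*n - 5)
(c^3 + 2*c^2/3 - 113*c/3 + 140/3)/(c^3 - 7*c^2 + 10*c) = (3*c^2 + 17*c - 28)/(3*c*(c - 2))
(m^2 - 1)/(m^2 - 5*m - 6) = (m - 1)/(m - 6)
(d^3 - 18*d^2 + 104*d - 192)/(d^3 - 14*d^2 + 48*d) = (d - 4)/d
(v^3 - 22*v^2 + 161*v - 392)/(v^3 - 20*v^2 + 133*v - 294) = (v - 8)/(v - 6)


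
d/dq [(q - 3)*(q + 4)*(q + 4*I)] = 3*q^2 + q*(2 + 8*I) - 12 + 4*I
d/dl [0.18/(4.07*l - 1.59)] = -0.7326/(4.07*l - 1.59)^2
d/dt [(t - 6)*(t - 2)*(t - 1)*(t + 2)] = 4*t^3 - 21*t^2 + 4*t + 28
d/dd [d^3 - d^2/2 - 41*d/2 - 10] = 3*d^2 - d - 41/2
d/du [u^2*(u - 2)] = u*(3*u - 4)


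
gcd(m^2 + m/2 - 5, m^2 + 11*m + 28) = 1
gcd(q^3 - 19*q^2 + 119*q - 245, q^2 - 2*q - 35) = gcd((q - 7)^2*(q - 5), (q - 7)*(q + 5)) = q - 7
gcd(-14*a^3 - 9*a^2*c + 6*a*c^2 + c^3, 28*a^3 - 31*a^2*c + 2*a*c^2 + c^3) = 7*a + c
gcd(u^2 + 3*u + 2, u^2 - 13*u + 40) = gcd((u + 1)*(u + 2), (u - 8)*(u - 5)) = 1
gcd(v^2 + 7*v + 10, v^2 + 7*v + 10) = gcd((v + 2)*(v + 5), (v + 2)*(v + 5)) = v^2 + 7*v + 10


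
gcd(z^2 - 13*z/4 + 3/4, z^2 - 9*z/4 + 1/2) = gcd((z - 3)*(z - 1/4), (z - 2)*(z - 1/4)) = z - 1/4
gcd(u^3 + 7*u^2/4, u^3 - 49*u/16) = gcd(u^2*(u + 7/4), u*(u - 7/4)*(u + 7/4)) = u^2 + 7*u/4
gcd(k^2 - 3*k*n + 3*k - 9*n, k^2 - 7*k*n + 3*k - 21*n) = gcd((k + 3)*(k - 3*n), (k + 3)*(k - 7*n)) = k + 3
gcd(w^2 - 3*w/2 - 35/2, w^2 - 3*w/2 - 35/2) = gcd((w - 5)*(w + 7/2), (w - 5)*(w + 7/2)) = w^2 - 3*w/2 - 35/2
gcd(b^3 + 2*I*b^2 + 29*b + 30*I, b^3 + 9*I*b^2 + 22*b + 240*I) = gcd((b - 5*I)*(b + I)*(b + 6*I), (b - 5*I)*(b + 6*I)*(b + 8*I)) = b^2 + I*b + 30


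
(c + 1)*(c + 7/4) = c^2 + 11*c/4 + 7/4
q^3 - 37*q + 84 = (q - 4)*(q - 3)*(q + 7)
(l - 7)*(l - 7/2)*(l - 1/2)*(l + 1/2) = l^4 - 21*l^3/2 + 97*l^2/4 + 21*l/8 - 49/8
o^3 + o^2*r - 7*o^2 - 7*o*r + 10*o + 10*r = (o - 5)*(o - 2)*(o + r)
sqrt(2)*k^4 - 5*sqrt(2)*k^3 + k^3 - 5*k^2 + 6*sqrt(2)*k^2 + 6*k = k*(k - 3)*(k - 2)*(sqrt(2)*k + 1)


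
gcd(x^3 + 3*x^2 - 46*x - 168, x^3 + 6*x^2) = x + 6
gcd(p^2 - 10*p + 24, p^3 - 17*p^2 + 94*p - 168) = p^2 - 10*p + 24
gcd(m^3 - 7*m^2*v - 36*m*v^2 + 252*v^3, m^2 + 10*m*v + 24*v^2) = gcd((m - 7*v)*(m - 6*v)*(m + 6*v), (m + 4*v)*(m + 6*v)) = m + 6*v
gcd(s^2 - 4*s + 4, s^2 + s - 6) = s - 2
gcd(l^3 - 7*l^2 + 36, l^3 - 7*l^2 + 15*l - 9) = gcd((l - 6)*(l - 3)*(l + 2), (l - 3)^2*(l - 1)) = l - 3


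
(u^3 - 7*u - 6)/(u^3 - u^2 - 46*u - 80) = (u^2 - 2*u - 3)/(u^2 - 3*u - 40)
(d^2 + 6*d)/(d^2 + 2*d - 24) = d/(d - 4)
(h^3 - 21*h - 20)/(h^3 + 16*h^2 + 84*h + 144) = (h^2 - 4*h - 5)/(h^2 + 12*h + 36)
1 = 1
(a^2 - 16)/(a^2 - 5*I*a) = (a^2 - 16)/(a*(a - 5*I))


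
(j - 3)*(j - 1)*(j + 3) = j^3 - j^2 - 9*j + 9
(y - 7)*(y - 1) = y^2 - 8*y + 7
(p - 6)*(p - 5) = p^2 - 11*p + 30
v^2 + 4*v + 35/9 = (v + 5/3)*(v + 7/3)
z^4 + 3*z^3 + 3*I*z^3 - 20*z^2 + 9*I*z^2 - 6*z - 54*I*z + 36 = (z - 3)*(z + 6)*(z + I)*(z + 2*I)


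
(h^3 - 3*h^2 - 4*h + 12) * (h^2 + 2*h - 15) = h^5 - h^4 - 25*h^3 + 49*h^2 + 84*h - 180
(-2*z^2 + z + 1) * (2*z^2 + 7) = -4*z^4 + 2*z^3 - 12*z^2 + 7*z + 7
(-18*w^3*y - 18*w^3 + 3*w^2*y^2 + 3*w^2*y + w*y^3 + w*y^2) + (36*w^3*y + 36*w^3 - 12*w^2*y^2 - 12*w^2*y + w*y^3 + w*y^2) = 18*w^3*y + 18*w^3 - 9*w^2*y^2 - 9*w^2*y + 2*w*y^3 + 2*w*y^2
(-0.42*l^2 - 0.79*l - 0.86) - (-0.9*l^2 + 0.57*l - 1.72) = 0.48*l^2 - 1.36*l + 0.86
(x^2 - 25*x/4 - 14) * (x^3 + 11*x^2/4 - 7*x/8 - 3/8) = x^5 - 7*x^4/2 - 513*x^3/16 - 1069*x^2/32 + 467*x/32 + 21/4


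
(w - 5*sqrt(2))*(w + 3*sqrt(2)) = w^2 - 2*sqrt(2)*w - 30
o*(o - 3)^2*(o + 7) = o^4 + o^3 - 33*o^2 + 63*o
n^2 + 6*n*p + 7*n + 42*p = (n + 7)*(n + 6*p)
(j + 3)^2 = j^2 + 6*j + 9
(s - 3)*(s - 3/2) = s^2 - 9*s/2 + 9/2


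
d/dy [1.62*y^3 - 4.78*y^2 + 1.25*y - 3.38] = 4.86*y^2 - 9.56*y + 1.25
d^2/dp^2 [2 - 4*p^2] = -8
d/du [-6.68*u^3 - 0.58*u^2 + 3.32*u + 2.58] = -20.04*u^2 - 1.16*u + 3.32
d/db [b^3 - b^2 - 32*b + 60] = 3*b^2 - 2*b - 32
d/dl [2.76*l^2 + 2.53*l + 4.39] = 5.52*l + 2.53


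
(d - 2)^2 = d^2 - 4*d + 4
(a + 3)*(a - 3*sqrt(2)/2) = a^2 - 3*sqrt(2)*a/2 + 3*a - 9*sqrt(2)/2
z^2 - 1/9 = (z - 1/3)*(z + 1/3)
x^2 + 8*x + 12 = (x + 2)*(x + 6)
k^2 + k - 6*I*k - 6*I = (k + 1)*(k - 6*I)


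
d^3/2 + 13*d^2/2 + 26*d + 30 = (d/2 + 1)*(d + 5)*(d + 6)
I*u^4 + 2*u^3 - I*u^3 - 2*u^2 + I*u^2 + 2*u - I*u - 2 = (u - 2*I)*(u - I)*(u + I)*(I*u - I)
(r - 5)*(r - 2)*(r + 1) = r^3 - 6*r^2 + 3*r + 10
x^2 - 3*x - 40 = (x - 8)*(x + 5)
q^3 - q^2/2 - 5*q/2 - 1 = (q - 2)*(q + 1/2)*(q + 1)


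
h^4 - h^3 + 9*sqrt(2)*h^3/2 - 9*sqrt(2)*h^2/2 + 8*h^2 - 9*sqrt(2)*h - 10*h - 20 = (h - 2)*(h + 1)*(h + 2*sqrt(2))*(h + 5*sqrt(2)/2)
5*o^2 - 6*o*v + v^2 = (-5*o + v)*(-o + v)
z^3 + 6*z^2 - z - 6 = (z - 1)*(z + 1)*(z + 6)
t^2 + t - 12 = (t - 3)*(t + 4)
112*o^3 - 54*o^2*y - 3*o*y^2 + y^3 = (-8*o + y)*(-2*o + y)*(7*o + y)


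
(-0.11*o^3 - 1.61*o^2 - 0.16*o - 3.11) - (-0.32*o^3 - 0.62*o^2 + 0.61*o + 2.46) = 0.21*o^3 - 0.99*o^2 - 0.77*o - 5.57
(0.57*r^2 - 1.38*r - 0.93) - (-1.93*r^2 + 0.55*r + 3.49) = 2.5*r^2 - 1.93*r - 4.42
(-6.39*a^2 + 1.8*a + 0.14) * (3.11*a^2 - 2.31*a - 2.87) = -19.8729*a^4 + 20.3589*a^3 + 14.6167*a^2 - 5.4894*a - 0.4018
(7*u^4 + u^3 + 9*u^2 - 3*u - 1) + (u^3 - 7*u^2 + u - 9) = 7*u^4 + 2*u^3 + 2*u^2 - 2*u - 10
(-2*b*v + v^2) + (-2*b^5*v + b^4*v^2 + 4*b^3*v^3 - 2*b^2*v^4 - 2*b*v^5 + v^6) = -2*b^5*v + b^4*v^2 + 4*b^3*v^3 - 2*b^2*v^4 - 2*b*v^5 - 2*b*v + v^6 + v^2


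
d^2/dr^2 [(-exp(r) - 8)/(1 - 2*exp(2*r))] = (4*exp(4*r) + 128*exp(3*r) + 12*exp(2*r) + 64*exp(r) + 1)*exp(r)/(8*exp(6*r) - 12*exp(4*r) + 6*exp(2*r) - 1)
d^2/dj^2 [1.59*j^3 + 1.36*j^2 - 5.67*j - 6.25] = 9.54*j + 2.72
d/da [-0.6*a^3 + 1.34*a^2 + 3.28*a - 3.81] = -1.8*a^2 + 2.68*a + 3.28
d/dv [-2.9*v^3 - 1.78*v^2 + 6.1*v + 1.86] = -8.7*v^2 - 3.56*v + 6.1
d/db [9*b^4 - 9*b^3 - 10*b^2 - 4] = b*(36*b^2 - 27*b - 20)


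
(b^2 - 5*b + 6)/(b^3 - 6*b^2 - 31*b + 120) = (b - 2)/(b^2 - 3*b - 40)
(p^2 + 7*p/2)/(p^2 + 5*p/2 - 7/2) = p/(p - 1)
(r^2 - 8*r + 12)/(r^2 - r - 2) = (r - 6)/(r + 1)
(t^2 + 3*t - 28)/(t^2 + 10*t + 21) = (t - 4)/(t + 3)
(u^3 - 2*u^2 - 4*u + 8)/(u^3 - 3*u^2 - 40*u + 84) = (u^2 - 4)/(u^2 - u - 42)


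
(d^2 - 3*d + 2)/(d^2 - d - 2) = (d - 1)/(d + 1)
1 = 1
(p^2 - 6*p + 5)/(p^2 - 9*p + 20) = (p - 1)/(p - 4)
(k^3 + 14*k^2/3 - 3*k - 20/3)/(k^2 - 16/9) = 3*(k^2 + 6*k + 5)/(3*k + 4)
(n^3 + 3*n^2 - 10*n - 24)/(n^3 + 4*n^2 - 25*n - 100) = (n^2 - n - 6)/(n^2 - 25)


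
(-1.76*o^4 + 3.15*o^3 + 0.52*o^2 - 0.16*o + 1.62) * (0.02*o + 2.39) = -0.0352*o^5 - 4.1434*o^4 + 7.5389*o^3 + 1.2396*o^2 - 0.35*o + 3.8718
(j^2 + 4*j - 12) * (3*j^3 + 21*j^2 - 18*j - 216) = 3*j^5 + 33*j^4 + 30*j^3 - 540*j^2 - 648*j + 2592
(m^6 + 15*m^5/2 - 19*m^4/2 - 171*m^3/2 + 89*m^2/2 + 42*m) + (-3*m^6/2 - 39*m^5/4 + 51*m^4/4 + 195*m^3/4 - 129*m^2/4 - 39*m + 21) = -m^6/2 - 9*m^5/4 + 13*m^4/4 - 147*m^3/4 + 49*m^2/4 + 3*m + 21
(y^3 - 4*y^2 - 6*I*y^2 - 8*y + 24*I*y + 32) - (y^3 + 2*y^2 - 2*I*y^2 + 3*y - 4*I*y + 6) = -6*y^2 - 4*I*y^2 - 11*y + 28*I*y + 26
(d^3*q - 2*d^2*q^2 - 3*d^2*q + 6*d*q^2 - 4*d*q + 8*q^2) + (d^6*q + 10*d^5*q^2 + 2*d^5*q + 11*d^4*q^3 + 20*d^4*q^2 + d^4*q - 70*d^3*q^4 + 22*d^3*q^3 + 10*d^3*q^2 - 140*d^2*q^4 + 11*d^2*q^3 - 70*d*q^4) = d^6*q + 10*d^5*q^2 + 2*d^5*q + 11*d^4*q^3 + 20*d^4*q^2 + d^4*q - 70*d^3*q^4 + 22*d^3*q^3 + 10*d^3*q^2 + d^3*q - 140*d^2*q^4 + 11*d^2*q^3 - 2*d^2*q^2 - 3*d^2*q - 70*d*q^4 + 6*d*q^2 - 4*d*q + 8*q^2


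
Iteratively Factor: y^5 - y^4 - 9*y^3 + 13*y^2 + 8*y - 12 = (y - 1)*(y^4 - 9*y^2 + 4*y + 12) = (y - 1)*(y + 3)*(y^3 - 3*y^2 + 4) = (y - 2)*(y - 1)*(y + 3)*(y^2 - y - 2) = (y - 2)*(y - 1)*(y + 1)*(y + 3)*(y - 2)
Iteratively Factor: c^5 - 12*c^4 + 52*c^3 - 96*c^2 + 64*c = (c - 4)*(c^4 - 8*c^3 + 20*c^2 - 16*c) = (c - 4)^2*(c^3 - 4*c^2 + 4*c) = (c - 4)^2*(c - 2)*(c^2 - 2*c) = (c - 4)^2*(c - 2)^2*(c)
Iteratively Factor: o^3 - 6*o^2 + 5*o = (o - 1)*(o^2 - 5*o) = o*(o - 1)*(o - 5)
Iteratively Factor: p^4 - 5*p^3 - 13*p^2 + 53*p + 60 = (p + 3)*(p^3 - 8*p^2 + 11*p + 20) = (p - 5)*(p + 3)*(p^2 - 3*p - 4) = (p - 5)*(p - 4)*(p + 3)*(p + 1)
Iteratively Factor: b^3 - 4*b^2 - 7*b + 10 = (b + 2)*(b^2 - 6*b + 5) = (b - 5)*(b + 2)*(b - 1)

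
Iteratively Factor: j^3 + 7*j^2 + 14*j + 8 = (j + 1)*(j^2 + 6*j + 8) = (j + 1)*(j + 4)*(j + 2)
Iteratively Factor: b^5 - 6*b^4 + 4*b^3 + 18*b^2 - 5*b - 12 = (b - 1)*(b^4 - 5*b^3 - b^2 + 17*b + 12) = (b - 1)*(b + 1)*(b^3 - 6*b^2 + 5*b + 12) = (b - 4)*(b - 1)*(b + 1)*(b^2 - 2*b - 3) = (b - 4)*(b - 1)*(b + 1)^2*(b - 3)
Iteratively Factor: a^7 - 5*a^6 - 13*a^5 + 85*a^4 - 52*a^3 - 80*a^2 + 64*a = (a + 4)*(a^6 - 9*a^5 + 23*a^4 - 7*a^3 - 24*a^2 + 16*a) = (a - 1)*(a + 4)*(a^5 - 8*a^4 + 15*a^3 + 8*a^2 - 16*a) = (a - 4)*(a - 1)*(a + 4)*(a^4 - 4*a^3 - a^2 + 4*a) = (a - 4)*(a - 1)^2*(a + 4)*(a^3 - 3*a^2 - 4*a) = (a - 4)^2*(a - 1)^2*(a + 4)*(a^2 + a) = a*(a - 4)^2*(a - 1)^2*(a + 4)*(a + 1)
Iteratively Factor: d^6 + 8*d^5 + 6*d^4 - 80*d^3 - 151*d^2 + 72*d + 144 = (d + 3)*(d^5 + 5*d^4 - 9*d^3 - 53*d^2 + 8*d + 48) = (d - 1)*(d + 3)*(d^4 + 6*d^3 - 3*d^2 - 56*d - 48) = (d - 1)*(d + 3)*(d + 4)*(d^3 + 2*d^2 - 11*d - 12) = (d - 1)*(d + 3)*(d + 4)^2*(d^2 - 2*d - 3) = (d - 3)*(d - 1)*(d + 3)*(d + 4)^2*(d + 1)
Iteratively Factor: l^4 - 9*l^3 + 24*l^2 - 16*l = (l)*(l^3 - 9*l^2 + 24*l - 16) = l*(l - 4)*(l^2 - 5*l + 4) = l*(l - 4)*(l - 1)*(l - 4)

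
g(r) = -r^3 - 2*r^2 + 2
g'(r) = -3*r^2 - 4*r = r*(-3*r - 4)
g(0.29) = 1.81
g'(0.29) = -1.41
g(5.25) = -197.83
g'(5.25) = -103.69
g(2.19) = -18.10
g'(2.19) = -23.15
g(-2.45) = 4.70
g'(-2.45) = -8.21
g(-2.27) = 3.39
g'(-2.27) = -6.38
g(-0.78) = 1.26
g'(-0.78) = 1.29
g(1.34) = -4.00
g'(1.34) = -10.75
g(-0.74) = 1.31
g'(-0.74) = 1.32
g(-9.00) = 569.00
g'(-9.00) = -207.00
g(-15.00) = 2927.00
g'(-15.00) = -615.00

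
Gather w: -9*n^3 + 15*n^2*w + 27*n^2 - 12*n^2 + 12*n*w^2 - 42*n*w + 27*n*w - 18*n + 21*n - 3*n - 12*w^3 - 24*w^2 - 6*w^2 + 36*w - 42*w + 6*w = -9*n^3 + 15*n^2 - 12*w^3 + w^2*(12*n - 30) + w*(15*n^2 - 15*n)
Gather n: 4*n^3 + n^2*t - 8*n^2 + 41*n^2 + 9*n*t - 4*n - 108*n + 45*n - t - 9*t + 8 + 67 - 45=4*n^3 + n^2*(t + 33) + n*(9*t - 67) - 10*t + 30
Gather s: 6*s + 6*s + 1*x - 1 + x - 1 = 12*s + 2*x - 2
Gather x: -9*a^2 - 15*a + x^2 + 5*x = -9*a^2 - 15*a + x^2 + 5*x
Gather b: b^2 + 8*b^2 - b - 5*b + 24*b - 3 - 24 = 9*b^2 + 18*b - 27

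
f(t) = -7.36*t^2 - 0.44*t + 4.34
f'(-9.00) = 132.04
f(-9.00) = -587.86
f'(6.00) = -88.76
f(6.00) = -263.26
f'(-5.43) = 79.49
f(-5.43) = -210.28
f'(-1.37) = 19.73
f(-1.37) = -8.87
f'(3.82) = -56.67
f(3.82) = -104.74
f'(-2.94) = 42.84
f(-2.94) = -57.98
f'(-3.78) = 55.20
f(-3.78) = -99.16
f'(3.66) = -54.32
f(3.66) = -95.86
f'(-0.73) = 10.31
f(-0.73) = 0.74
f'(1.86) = -27.82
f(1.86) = -21.94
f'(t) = -14.72*t - 0.44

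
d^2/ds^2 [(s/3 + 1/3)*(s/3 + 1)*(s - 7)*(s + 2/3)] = 4*s^2/3 - 14*s/9 - 6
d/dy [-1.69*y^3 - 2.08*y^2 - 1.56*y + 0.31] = -5.07*y^2 - 4.16*y - 1.56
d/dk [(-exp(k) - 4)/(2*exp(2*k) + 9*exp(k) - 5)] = ((exp(k) + 4)*(4*exp(k) + 9) - 2*exp(2*k) - 9*exp(k) + 5)*exp(k)/(2*exp(2*k) + 9*exp(k) - 5)^2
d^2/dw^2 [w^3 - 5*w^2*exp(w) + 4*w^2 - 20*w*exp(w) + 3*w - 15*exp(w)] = -5*w^2*exp(w) - 40*w*exp(w) + 6*w - 65*exp(w) + 8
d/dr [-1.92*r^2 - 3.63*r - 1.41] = -3.84*r - 3.63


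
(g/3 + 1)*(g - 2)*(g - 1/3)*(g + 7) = g^4/3 + 23*g^3/9 - 5*g^2/9 - 127*g/9 + 14/3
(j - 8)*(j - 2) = j^2 - 10*j + 16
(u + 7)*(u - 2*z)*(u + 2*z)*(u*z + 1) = u^4*z + 7*u^3*z + u^3 - 4*u^2*z^3 + 7*u^2 - 28*u*z^3 - 4*u*z^2 - 28*z^2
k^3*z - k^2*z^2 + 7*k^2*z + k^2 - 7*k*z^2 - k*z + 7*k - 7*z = (k + 7)*(k - z)*(k*z + 1)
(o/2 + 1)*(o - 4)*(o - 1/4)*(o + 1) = o^4/2 - 5*o^3/8 - 39*o^2/8 - 11*o/4 + 1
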